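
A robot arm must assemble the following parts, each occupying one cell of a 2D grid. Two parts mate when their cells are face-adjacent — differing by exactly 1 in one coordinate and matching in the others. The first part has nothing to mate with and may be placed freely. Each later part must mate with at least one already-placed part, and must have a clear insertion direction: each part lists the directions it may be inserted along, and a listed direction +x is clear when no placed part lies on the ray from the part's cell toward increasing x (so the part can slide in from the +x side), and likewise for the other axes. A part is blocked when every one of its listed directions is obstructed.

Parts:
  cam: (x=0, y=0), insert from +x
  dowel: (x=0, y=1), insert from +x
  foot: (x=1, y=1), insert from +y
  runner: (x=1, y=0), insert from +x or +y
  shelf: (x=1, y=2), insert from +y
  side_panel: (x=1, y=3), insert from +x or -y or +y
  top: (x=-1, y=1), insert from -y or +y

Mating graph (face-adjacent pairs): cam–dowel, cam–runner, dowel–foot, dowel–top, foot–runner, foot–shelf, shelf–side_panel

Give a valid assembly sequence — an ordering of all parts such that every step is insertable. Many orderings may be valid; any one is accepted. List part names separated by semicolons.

1. top@(-1, 1) [-y clear] — {top}
2. dowel@(0, 1) [+x clear] — {dowel, top}
3. cam@(0, 0) [+x clear] — {cam, dowel, top}
4. runner@(1, 0) [+x clear] — {cam, dowel, runner, top}
5. foot@(1, 1) [+y clear] — {cam, dowel, foot, runner, top}
6. shelf@(1, 2) [+y clear] — {cam, dowel, foot, runner, shelf, top}
7. side_panel@(1, 3) [+x clear] — {cam, dowel, foot, runner, shelf, side_panel, top}

top; dowel; cam; runner; foot; shelf; side_panel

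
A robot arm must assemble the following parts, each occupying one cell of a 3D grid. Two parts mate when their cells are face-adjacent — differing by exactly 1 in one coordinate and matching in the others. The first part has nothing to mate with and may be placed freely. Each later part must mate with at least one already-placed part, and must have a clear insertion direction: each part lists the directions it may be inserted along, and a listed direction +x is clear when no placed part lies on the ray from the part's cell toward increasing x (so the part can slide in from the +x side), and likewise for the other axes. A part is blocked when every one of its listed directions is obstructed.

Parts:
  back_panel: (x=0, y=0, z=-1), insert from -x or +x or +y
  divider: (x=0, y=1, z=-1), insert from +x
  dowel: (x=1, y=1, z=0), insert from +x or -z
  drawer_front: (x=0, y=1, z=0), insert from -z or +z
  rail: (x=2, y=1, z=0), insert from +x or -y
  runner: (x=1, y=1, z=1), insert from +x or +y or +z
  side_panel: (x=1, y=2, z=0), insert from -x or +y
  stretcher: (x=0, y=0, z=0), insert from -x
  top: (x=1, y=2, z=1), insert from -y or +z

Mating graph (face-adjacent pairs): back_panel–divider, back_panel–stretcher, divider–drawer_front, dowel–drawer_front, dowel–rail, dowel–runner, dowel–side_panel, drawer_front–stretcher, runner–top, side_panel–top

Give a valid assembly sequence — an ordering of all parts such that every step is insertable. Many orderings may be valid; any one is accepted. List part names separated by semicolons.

runner; dowel; drawer_front; stretcher; divider; back_panel; side_panel; rail; top

1. runner@(1, 1, 1) [+x clear] — {runner}
2. dowel@(1, 1, 0) [+x clear] — {dowel, runner}
3. drawer_front@(0, 1, 0) [-z clear] — {dowel, drawer_front, runner}
4. stretcher@(0, 0, 0) [-x clear] — {dowel, drawer_front, runner, stretcher}
5. divider@(0, 1, -1) [+x clear] — {divider, dowel, drawer_front, runner, stretcher}
6. back_panel@(0, 0, -1) [-x clear] — {back_panel, divider, dowel, drawer_front, runner, stretcher}
7. side_panel@(1, 2, 0) [-x clear] — {back_panel, divider, dowel, drawer_front, runner, side_panel, stretcher}
8. rail@(2, 1, 0) [+x clear] — {back_panel, divider, dowel, drawer_front, rail, runner, side_panel, stretcher}
9. top@(1, 2, 1) [+z clear] — {back_panel, divider, dowel, drawer_front, rail, runner, side_panel, stretcher, top}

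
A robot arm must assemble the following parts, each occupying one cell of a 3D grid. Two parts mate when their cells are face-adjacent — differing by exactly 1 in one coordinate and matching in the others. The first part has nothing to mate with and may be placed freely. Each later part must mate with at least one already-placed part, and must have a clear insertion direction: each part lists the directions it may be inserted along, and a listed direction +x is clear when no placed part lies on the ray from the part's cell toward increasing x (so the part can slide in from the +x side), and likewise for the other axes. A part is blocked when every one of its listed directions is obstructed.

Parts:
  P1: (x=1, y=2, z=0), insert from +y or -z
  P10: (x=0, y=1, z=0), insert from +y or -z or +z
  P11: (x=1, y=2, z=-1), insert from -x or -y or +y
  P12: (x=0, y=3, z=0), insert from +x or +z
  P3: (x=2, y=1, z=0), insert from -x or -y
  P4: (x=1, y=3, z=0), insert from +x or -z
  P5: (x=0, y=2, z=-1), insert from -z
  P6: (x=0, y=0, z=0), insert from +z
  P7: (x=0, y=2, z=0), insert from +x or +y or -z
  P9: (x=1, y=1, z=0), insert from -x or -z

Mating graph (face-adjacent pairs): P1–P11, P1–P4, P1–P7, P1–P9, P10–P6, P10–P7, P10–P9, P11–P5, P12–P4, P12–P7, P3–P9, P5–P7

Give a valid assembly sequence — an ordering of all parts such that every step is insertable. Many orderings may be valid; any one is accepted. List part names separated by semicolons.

P9; P3; P1; P4; P11; P5; P7; P12; P10; P6

1. P9@(1, 1, 0) [-x clear] — {P9}
2. P3@(2, 1, 0) [-y clear] — {P3, P9}
3. P1@(1, 2, 0) [+y clear] — {P1, P3, P9}
4. P4@(1, 3, 0) [+x clear] — {P1, P3, P4, P9}
5. P11@(1, 2, -1) [-x clear] — {P1, P11, P3, P4, P9}
6. P5@(0, 2, -1) [-z clear] — {P1, P11, P3, P4, P5, P9}
7. P7@(0, 2, 0) [+y clear] — {P1, P11, P3, P4, P5, P7, P9}
8. P12@(0, 3, 0) [+z clear] — {P1, P11, P12, P3, P4, P5, P7, P9}
9. P10@(0, 1, 0) [-z clear] — {P1, P10, P11, P12, P3, P4, P5, P7, P9}
10. P6@(0, 0, 0) [+z clear] — {P1, P10, P11, P12, P3, P4, P5, P6, P7, P9}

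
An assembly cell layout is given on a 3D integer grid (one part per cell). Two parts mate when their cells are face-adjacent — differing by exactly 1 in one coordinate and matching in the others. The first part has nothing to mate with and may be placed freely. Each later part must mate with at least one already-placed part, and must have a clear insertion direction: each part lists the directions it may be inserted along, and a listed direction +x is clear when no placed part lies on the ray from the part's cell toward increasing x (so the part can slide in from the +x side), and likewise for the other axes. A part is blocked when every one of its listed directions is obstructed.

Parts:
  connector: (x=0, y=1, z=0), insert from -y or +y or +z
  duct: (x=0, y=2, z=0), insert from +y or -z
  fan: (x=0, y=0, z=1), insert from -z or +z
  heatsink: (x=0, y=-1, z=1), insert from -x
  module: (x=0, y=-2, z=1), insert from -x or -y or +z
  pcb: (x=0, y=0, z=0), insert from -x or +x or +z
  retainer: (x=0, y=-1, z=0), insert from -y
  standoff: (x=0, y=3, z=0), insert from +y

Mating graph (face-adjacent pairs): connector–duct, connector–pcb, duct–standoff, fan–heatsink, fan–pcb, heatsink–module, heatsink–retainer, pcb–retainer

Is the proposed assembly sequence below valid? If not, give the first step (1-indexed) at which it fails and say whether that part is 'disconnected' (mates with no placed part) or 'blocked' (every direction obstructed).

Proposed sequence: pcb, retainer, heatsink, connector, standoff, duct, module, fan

1. pcb@(0, 0, 0) [-x clear] — {pcb}
2. retainer@(0, -1, 0) [-y clear] — {pcb, retainer}
3. heatsink@(0, -1, 1) [-x clear] — {heatsink, pcb, retainer}
4. connector@(0, 1, 0) [+y clear] — {connector, heatsink, pcb, retainer}
5. standoff@(0, 3, 0) — no placed neighbour ⇒ disconnected

Invalid at step 5 (disconnected)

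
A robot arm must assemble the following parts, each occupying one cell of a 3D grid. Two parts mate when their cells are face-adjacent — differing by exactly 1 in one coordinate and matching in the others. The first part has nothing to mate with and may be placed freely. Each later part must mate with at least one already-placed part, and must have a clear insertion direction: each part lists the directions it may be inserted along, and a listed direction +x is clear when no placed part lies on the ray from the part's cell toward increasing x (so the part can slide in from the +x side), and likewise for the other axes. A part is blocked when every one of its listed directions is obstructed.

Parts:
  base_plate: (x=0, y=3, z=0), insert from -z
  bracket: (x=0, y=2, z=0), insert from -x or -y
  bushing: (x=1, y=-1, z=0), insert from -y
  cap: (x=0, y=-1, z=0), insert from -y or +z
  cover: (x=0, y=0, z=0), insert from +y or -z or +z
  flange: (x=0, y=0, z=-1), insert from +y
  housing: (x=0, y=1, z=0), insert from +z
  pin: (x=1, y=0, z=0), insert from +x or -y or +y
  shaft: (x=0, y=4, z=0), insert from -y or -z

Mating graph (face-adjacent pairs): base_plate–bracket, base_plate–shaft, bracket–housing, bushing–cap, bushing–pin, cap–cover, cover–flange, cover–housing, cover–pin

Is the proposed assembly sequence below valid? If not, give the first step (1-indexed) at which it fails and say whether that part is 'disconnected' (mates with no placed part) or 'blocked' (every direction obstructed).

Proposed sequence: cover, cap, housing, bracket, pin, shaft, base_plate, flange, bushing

1. cover@(0, 0, 0) [+y clear] — {cover}
2. cap@(0, -1, 0) [-y clear] — {cap, cover}
3. housing@(0, 1, 0) [+z clear] — {cap, cover, housing}
4. bracket@(0, 2, 0) [-x clear] — {bracket, cap, cover, housing}
5. pin@(1, 0, 0) [+x clear] — {bracket, cap, cover, housing, pin}
6. shaft@(0, 4, 0) — no placed neighbour ⇒ disconnected

Invalid at step 6 (disconnected)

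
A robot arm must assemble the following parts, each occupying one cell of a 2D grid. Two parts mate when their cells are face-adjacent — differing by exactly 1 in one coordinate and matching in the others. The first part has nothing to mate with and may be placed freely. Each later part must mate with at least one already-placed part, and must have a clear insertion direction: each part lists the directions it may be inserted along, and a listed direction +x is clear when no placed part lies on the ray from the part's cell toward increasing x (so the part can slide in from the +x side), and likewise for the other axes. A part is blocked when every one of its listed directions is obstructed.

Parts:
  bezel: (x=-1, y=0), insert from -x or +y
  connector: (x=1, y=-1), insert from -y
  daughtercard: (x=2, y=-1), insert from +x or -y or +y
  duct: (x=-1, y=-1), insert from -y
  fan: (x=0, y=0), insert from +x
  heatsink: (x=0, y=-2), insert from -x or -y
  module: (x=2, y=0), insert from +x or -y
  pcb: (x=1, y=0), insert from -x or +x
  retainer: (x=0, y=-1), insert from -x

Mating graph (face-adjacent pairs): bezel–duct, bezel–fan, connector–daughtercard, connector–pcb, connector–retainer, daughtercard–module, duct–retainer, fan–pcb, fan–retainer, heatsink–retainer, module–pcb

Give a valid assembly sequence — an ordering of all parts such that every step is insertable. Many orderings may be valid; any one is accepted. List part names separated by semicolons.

daughtercard; connector; retainer; duct; bezel; heatsink; fan; pcb; module

1. daughtercard@(2, -1) [+x clear] — {daughtercard}
2. connector@(1, -1) [-y clear] — {connector, daughtercard}
3. retainer@(0, -1) [-x clear] — {connector, daughtercard, retainer}
4. duct@(-1, -1) [-y clear] — {connector, daughtercard, duct, retainer}
5. bezel@(-1, 0) [-x clear] — {bezel, connector, daughtercard, duct, retainer}
6. heatsink@(0, -2) [-x clear] — {bezel, connector, daughtercard, duct, heatsink, retainer}
7. fan@(0, 0) [+x clear] — {bezel, connector, daughtercard, duct, fan, heatsink, retainer}
8. pcb@(1, 0) [+x clear] — {bezel, connector, daughtercard, duct, fan, heatsink, pcb, retainer}
9. module@(2, 0) [+x clear] — {bezel, connector, daughtercard, duct, fan, heatsink, module, pcb, retainer}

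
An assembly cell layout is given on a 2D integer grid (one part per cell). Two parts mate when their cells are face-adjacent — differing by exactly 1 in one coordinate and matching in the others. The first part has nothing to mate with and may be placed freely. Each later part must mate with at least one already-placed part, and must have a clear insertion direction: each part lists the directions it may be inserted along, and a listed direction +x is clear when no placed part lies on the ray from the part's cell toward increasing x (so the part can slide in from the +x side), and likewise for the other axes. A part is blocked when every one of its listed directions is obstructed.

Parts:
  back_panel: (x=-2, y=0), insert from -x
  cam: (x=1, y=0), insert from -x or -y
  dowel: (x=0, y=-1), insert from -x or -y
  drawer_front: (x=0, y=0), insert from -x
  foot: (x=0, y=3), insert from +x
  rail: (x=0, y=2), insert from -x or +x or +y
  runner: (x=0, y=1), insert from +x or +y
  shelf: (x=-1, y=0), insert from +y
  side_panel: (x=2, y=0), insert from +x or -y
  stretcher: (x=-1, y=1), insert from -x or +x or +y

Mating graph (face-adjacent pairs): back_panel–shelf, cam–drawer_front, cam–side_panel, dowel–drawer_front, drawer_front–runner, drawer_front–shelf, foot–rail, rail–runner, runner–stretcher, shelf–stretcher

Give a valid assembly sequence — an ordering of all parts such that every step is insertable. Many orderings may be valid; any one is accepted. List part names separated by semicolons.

runner; drawer_front; cam; dowel; shelf; back_panel; stretcher; rail; foot; side_panel

1. runner@(0, 1) [+x clear] — {runner}
2. drawer_front@(0, 0) [-x clear] — {drawer_front, runner}
3. cam@(1, 0) [-y clear] — {cam, drawer_front, runner}
4. dowel@(0, -1) [-x clear] — {cam, dowel, drawer_front, runner}
5. shelf@(-1, 0) [+y clear] — {cam, dowel, drawer_front, runner, shelf}
6. back_panel@(-2, 0) [-x clear] — {back_panel, cam, dowel, drawer_front, runner, shelf}
7. stretcher@(-1, 1) [-x clear] — {back_panel, cam, dowel, drawer_front, runner, shelf, stretcher}
8. rail@(0, 2) [-x clear] — {back_panel, cam, dowel, drawer_front, rail, runner, shelf, stretcher}
9. foot@(0, 3) [+x clear] — {back_panel, cam, dowel, drawer_front, foot, rail, runner, shelf, stretcher}
10. side_panel@(2, 0) [+x clear] — {back_panel, cam, dowel, drawer_front, foot, rail, runner, shelf, side_panel, stretcher}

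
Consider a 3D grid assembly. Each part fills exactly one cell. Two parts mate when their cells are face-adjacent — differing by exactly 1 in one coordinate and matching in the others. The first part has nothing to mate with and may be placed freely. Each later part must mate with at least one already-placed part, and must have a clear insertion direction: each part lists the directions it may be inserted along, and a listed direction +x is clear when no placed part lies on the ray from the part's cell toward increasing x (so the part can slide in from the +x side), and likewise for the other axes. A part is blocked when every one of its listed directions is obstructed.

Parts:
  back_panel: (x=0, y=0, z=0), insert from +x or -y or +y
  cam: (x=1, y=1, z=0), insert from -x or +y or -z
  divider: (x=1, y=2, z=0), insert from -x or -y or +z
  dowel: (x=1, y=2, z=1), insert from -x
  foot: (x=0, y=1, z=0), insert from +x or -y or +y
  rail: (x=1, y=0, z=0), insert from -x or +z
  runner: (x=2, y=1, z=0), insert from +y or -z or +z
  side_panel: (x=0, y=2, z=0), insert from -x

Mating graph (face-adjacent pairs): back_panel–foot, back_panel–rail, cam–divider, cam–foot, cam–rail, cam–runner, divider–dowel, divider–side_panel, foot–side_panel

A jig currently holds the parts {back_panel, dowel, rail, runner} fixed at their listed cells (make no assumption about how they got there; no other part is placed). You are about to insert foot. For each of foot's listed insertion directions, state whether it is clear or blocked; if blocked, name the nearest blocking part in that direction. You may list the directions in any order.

+x: blocked by runner; +y: clear; -y: blocked by back_panel

+x: nearest on ray is runner@(2, 1, 0) ⇒ blocked
-y: nearest on ray is back_panel@(0, 0, 0) ⇒ blocked
+y: ray from foot(0, 1, 0) has no placed part ⇒ clear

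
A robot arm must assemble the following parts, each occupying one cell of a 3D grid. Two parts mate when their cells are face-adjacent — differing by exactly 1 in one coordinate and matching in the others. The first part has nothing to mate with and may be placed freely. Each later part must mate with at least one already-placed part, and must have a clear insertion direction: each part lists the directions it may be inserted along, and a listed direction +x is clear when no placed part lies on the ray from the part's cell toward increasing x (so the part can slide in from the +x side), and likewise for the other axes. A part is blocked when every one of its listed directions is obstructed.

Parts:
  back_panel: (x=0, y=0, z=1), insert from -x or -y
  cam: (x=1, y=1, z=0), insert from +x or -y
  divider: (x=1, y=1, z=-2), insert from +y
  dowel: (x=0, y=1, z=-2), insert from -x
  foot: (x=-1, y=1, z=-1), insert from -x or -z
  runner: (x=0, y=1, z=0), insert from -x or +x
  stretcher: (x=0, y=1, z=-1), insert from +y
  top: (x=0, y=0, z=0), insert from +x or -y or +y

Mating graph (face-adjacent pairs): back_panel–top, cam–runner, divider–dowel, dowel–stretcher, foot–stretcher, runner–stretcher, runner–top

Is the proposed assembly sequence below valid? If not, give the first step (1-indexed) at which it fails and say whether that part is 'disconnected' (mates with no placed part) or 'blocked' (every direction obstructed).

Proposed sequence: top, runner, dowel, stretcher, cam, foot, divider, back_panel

1. top@(0, 0, 0) [+x clear] — {top}
2. runner@(0, 1, 0) [-x clear] — {runner, top}
3. dowel@(0, 1, -2) — no placed neighbour ⇒ disconnected

Invalid at step 3 (disconnected)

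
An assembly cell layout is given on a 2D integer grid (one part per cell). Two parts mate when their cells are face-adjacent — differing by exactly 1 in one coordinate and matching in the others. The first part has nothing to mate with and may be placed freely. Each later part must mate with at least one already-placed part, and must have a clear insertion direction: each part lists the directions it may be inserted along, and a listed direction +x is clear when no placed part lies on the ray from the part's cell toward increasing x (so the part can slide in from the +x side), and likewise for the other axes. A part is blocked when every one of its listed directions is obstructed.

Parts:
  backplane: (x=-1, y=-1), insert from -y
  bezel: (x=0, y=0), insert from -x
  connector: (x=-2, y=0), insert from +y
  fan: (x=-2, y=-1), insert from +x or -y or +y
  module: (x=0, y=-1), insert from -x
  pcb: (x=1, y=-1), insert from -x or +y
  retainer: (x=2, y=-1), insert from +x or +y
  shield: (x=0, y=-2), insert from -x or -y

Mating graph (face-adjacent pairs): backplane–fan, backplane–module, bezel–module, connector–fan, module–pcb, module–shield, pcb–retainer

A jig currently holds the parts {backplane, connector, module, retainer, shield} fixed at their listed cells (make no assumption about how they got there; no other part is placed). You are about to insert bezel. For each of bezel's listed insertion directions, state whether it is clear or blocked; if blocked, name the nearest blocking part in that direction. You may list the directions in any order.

-x: nearest on ray is connector@(-2, 0) ⇒ blocked

-x: blocked by connector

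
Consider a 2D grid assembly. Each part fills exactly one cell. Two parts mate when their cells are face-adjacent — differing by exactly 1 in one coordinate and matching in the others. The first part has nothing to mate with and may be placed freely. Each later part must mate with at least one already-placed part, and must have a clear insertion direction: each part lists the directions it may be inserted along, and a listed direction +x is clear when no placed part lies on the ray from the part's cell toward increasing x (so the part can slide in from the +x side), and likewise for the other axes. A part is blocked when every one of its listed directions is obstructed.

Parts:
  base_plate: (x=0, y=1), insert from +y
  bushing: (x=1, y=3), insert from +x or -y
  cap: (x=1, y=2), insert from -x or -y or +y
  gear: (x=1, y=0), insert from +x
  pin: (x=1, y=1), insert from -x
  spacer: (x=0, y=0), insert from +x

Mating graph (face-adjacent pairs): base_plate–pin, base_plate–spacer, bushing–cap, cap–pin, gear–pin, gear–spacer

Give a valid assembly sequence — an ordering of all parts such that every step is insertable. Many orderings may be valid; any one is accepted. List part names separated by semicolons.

spacer; gear; pin; cap; bushing; base_plate

1. spacer@(0, 0) [+x clear] — {spacer}
2. gear@(1, 0) [+x clear] — {gear, spacer}
3. pin@(1, 1) [-x clear] — {gear, pin, spacer}
4. cap@(1, 2) [-x clear] — {cap, gear, pin, spacer}
5. bushing@(1, 3) [+x clear] — {bushing, cap, gear, pin, spacer}
6. base_plate@(0, 1) [+y clear] — {base_plate, bushing, cap, gear, pin, spacer}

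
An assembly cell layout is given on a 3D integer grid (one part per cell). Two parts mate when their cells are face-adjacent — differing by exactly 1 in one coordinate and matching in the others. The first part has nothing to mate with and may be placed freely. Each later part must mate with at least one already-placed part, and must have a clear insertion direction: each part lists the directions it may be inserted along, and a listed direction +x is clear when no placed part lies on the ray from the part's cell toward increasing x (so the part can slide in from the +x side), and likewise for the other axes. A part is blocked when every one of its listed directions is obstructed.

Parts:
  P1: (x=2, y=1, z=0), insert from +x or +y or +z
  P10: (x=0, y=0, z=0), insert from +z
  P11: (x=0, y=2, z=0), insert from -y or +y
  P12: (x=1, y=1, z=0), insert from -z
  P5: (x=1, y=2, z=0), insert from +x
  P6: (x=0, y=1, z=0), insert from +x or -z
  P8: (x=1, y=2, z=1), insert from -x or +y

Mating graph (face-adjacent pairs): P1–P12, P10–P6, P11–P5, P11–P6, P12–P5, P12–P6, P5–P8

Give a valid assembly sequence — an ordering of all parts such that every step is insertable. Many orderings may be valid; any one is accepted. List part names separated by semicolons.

1. P8@(1, 2, 1) [-x clear] — {P8}
2. P5@(1, 2, 0) [+x clear] — {P5, P8}
3. P12@(1, 1, 0) [-z clear] — {P12, P5, P8}
4. P6@(0, 1, 0) [-z clear] — {P12, P5, P6, P8}
5. P1@(2, 1, 0) [+x clear] — {P1, P12, P5, P6, P8}
6. P10@(0, 0, 0) [+z clear] — {P1, P10, P12, P5, P6, P8}
7. P11@(0, 2, 0) [+y clear] — {P1, P10, P11, P12, P5, P6, P8}

P8; P5; P12; P6; P1; P10; P11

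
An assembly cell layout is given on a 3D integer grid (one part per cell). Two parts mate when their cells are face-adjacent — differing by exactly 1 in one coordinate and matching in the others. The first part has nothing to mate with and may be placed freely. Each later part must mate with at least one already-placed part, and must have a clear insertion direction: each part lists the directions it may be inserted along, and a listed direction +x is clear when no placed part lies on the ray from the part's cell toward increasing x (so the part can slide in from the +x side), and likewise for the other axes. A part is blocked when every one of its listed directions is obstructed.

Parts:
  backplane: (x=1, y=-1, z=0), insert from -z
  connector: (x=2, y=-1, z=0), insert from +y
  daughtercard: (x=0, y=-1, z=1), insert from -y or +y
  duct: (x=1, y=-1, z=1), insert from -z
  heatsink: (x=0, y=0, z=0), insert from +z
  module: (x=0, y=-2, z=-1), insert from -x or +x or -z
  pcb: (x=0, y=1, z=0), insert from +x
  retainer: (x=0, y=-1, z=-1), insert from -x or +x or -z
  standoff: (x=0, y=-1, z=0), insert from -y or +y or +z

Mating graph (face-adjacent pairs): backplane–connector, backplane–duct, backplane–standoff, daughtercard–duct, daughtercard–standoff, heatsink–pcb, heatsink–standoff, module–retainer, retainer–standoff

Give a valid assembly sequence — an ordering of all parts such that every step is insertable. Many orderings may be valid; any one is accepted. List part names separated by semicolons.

retainer; standoff; module; daughtercard; duct; heatsink; pcb; backplane; connector

1. retainer@(0, -1, -1) [-x clear] — {retainer}
2. standoff@(0, -1, 0) [-y clear] — {retainer, standoff}
3. module@(0, -2, -1) [-x clear] — {module, retainer, standoff}
4. daughtercard@(0, -1, 1) [-y clear] — {daughtercard, module, retainer, standoff}
5. duct@(1, -1, 1) [-z clear] — {daughtercard, duct, module, retainer, standoff}
6. heatsink@(0, 0, 0) [+z clear] — {daughtercard, duct, heatsink, module, retainer, standoff}
7. pcb@(0, 1, 0) [+x clear] — {daughtercard, duct, heatsink, module, pcb, retainer, standoff}
8. backplane@(1, -1, 0) [-z clear] — {backplane, daughtercard, duct, heatsink, module, pcb, retainer, standoff}
9. connector@(2, -1, 0) [+y clear] — {backplane, connector, daughtercard, duct, heatsink, module, pcb, retainer, standoff}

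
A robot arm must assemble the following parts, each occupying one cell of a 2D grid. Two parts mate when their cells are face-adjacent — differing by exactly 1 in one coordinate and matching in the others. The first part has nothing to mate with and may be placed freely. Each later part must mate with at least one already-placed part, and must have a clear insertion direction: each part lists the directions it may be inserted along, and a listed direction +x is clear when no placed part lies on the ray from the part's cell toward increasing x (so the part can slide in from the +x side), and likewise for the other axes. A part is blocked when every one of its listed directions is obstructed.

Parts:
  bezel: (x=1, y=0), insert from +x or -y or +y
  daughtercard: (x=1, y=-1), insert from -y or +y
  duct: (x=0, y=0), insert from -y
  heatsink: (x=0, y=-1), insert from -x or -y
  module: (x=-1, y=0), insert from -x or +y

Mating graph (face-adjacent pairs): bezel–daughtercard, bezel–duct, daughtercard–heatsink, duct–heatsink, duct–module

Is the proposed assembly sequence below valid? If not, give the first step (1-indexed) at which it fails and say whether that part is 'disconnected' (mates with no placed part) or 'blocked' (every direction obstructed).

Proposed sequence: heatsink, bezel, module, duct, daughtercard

1. heatsink@(0, -1) [-x clear] — {heatsink}
2. bezel@(1, 0) — no placed neighbour ⇒ disconnected

Invalid at step 2 (disconnected)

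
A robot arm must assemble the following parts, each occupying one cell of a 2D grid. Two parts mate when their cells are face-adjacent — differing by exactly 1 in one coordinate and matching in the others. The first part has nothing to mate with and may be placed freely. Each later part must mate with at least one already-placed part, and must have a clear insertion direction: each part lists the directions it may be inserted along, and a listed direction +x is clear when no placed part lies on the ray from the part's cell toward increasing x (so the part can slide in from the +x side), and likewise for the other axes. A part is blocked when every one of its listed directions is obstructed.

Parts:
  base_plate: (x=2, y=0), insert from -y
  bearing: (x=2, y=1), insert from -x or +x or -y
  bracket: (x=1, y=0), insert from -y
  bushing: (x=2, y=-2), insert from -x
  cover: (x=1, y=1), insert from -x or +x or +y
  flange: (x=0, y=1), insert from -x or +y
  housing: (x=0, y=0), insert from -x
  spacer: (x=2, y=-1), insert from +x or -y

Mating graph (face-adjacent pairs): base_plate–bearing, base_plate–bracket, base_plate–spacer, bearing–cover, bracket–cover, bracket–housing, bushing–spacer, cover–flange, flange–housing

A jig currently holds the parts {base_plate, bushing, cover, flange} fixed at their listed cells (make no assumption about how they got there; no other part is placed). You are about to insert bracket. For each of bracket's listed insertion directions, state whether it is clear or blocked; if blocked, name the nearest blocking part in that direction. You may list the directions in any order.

-y: clear

-y: ray from bracket(1, 0) has no placed part ⇒ clear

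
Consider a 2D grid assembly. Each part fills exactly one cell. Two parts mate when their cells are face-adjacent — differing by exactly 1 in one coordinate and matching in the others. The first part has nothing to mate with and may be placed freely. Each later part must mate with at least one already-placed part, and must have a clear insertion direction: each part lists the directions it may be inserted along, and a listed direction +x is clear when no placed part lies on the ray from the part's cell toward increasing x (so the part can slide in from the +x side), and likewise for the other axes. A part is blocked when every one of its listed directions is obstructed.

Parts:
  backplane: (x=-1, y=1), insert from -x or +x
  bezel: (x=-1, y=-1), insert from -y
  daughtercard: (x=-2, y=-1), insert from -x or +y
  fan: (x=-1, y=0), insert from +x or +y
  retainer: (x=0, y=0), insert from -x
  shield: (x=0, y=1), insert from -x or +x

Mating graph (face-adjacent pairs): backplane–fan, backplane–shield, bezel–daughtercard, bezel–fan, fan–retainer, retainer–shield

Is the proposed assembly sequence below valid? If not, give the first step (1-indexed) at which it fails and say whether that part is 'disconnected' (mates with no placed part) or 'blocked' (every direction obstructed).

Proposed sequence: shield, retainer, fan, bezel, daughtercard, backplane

Valid

1. shield@(0, 1) [-x clear] — {shield}
2. retainer@(0, 0) [-x clear] — {retainer, shield}
3. fan@(-1, 0) [+y clear] — {fan, retainer, shield}
4. bezel@(-1, -1) [-y clear] — {bezel, fan, retainer, shield}
5. daughtercard@(-2, -1) [-x clear] — {bezel, daughtercard, fan, retainer, shield}
6. backplane@(-1, 1) [-x clear] — {backplane, bezel, daughtercard, fan, retainer, shield}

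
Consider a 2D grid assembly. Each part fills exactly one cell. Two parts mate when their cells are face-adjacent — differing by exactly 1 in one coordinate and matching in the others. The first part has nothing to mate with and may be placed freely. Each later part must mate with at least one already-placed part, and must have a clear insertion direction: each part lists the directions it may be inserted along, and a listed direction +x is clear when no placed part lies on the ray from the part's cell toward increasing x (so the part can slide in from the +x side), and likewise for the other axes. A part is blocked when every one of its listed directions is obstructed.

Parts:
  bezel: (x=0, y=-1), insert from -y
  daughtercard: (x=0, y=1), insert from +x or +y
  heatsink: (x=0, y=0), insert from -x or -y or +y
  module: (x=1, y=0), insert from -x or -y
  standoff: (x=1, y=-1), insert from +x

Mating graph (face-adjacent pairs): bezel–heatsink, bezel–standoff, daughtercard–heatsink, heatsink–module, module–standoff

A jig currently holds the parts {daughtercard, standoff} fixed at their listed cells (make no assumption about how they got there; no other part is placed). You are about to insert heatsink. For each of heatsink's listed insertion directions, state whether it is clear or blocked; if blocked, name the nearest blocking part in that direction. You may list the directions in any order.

+y: blocked by daughtercard; -x: clear; -y: clear

-x: ray from heatsink(0, 0) has no placed part ⇒ clear
-y: ray from heatsink(0, 0) has no placed part ⇒ clear
+y: nearest on ray is daughtercard@(0, 1) ⇒ blocked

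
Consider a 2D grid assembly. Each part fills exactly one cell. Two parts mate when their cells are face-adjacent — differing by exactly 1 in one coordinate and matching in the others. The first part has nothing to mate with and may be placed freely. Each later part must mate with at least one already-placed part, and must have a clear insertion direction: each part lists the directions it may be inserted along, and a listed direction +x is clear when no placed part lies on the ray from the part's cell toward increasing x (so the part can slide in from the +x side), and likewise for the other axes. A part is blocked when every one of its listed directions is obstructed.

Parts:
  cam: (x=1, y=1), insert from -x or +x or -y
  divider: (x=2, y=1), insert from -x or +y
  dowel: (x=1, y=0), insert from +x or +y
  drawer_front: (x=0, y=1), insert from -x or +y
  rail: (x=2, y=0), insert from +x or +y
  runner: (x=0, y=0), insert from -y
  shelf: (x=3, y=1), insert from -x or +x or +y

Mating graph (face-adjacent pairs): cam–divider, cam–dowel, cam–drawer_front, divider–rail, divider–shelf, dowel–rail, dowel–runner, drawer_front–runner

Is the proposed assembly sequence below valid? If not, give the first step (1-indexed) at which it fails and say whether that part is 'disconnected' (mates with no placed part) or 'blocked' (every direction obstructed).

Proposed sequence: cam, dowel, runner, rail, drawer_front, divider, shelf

1. cam@(1, 1) [-x clear] — {cam}
2. dowel@(1, 0) [+x clear] — {cam, dowel}
3. runner@(0, 0) [-y clear] — {cam, dowel, runner}
4. rail@(2, 0) [+x clear] — {cam, dowel, rail, runner}
5. drawer_front@(0, 1) [-x clear] — {cam, dowel, drawer_front, rail, runner}
6. divider@(2, 1) [+y clear] — {cam, divider, dowel, drawer_front, rail, runner}
7. shelf@(3, 1) [+x clear] — {cam, divider, dowel, drawer_front, rail, runner, shelf}

Valid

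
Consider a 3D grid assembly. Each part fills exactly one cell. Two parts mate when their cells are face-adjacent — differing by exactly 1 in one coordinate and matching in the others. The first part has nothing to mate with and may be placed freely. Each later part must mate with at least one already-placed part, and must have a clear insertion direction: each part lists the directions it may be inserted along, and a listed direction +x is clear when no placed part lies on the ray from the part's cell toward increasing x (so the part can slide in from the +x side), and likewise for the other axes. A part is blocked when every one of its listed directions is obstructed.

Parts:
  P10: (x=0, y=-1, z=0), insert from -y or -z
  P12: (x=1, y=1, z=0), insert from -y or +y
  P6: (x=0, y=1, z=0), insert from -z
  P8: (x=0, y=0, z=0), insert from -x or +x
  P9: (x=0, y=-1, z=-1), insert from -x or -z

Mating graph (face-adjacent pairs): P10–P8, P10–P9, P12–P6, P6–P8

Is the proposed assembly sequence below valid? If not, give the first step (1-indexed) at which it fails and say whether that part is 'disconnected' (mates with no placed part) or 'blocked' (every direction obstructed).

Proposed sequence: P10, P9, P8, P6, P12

Valid

1. P10@(0, -1, 0) [-y clear] — {P10}
2. P9@(0, -1, -1) [-x clear] — {P10, P9}
3. P8@(0, 0, 0) [-x clear] — {P10, P8, P9}
4. P6@(0, 1, 0) [-z clear] — {P10, P6, P8, P9}
5. P12@(1, 1, 0) [-y clear] — {P10, P12, P6, P8, P9}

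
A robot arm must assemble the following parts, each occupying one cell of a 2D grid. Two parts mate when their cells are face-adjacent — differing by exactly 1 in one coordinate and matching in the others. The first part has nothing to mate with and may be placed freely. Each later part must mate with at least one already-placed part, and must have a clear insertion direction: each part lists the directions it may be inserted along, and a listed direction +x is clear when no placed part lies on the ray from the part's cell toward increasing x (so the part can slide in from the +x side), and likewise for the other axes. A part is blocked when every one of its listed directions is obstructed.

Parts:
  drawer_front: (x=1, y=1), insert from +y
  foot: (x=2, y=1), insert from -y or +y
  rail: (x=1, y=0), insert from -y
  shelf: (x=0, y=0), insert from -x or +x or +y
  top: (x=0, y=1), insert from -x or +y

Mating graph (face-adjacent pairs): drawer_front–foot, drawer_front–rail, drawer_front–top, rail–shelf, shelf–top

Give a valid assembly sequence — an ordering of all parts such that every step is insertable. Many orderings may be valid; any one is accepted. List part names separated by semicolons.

1. shelf@(0, 0) [-x clear] — {shelf}
2. top@(0, 1) [-x clear] — {shelf, top}
3. drawer_front@(1, 1) [+y clear] — {drawer_front, shelf, top}
4. foot@(2, 1) [-y clear] — {drawer_front, foot, shelf, top}
5. rail@(1, 0) [-y clear] — {drawer_front, foot, rail, shelf, top}

shelf; top; drawer_front; foot; rail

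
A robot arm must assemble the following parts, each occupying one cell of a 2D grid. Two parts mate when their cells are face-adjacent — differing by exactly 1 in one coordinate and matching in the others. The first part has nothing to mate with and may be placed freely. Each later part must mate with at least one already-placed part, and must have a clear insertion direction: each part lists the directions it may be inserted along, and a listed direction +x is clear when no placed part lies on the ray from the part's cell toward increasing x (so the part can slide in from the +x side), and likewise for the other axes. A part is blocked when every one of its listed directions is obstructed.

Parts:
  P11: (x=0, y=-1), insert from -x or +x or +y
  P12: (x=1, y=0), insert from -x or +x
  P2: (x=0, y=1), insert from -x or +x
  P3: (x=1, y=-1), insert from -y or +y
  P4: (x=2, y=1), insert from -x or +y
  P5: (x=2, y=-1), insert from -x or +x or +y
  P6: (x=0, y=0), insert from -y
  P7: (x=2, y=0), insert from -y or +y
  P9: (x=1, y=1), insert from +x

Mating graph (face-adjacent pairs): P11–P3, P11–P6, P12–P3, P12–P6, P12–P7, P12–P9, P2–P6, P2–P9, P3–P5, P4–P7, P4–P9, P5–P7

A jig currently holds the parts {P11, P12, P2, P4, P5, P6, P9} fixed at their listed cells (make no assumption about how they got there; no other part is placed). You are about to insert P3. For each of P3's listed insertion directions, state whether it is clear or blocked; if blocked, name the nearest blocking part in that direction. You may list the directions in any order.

+y: blocked by P12; -y: clear

-y: ray from P3(1, -1) has no placed part ⇒ clear
+y: nearest on ray is P12@(1, 0) ⇒ blocked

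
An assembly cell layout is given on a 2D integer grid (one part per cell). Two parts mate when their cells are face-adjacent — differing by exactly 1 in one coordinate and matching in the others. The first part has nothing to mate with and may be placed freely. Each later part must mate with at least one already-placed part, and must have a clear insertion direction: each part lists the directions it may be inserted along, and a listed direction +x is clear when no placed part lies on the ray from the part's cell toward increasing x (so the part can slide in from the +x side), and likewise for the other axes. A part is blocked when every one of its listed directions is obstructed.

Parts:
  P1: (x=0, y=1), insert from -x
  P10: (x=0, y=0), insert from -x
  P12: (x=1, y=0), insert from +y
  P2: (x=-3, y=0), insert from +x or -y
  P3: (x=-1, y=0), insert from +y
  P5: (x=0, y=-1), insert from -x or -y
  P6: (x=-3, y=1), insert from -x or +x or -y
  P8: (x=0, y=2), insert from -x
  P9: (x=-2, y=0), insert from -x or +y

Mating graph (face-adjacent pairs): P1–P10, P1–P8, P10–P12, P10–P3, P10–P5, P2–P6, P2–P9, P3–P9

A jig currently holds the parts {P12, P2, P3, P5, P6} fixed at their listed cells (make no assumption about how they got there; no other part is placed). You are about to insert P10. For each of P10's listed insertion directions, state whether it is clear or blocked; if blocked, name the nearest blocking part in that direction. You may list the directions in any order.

-x: blocked by P3

-x: nearest on ray is P3@(-1, 0) ⇒ blocked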